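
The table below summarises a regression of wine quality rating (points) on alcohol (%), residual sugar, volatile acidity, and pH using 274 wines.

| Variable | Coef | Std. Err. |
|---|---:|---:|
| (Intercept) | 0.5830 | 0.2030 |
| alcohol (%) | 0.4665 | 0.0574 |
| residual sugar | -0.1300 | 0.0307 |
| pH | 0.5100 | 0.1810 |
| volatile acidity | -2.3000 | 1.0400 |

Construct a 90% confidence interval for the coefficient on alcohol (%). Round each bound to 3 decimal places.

(0.372, 0.561)

Read off: b = 0.4665, SE = 0.0574 for alcohol (%).
df = n − k − 1 = 274 − 4 − 1 = 269.
t* = t_{0.05, 269} = 1.650538.
Margin = t* × SE = 1.650538 × 0.0574 = 0.09474.
CI: 0.4665 ± 0.09474 → (0.372, 0.561).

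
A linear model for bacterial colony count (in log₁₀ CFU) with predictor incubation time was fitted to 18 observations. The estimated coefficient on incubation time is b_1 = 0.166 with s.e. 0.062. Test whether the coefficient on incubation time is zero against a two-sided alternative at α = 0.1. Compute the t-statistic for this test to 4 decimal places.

H₀: β₁ = 0 vs H₁: β₁ ≠ 0.
t = (b_1 − β₁⁰)/SE = 0.166 / 0.062 = 2.6774.
df = n − 2 = 18 − 2 = 16.
Two-sided p ≈ 0.0165, which is < 0.1, so reject H₀.
There is evidence that incubation time is associated with bacterial colony count.

t = 2.6774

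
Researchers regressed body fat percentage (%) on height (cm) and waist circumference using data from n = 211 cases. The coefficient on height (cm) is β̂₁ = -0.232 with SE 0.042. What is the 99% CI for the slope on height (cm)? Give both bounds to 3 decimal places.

(-0.341, -0.123)

df = n − k − 1 = 211 − 2 − 1 = 208.
t* = t_{0.005, 208} = 2.599672.
Margin = t* × SE = 2.599672 × 0.042 = 0.10919.
CI: -0.232 ± 0.10919 → (-0.341, -0.123).
With 99% confidence, each one-unit increase in height (cm) is associated with a change of between -0.341 and -0.123 % in body fat percentage, holding the other predictors fixed.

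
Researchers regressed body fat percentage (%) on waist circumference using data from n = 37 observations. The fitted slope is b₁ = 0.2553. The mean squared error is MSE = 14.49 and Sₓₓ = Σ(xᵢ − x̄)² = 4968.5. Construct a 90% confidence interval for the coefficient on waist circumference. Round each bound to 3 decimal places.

SE(b₁) = √(MSE/Sₓₓ) = √(14.49/4968.5) = 0.0540035.
df = n − 2 = 35.
t* = t_{0.05, 35} = 1.689572.
Margin = t* × SE = 1.689572 × 0.0540035 = 0.09124.
CI: 0.2553 ± 0.09124 → (0.164, 0.347).
With 90% confidence, each one-unit increase in waist circumference is associated with a change of between 0.164 and 0.347 % in body fat percentage.

(0.164, 0.347)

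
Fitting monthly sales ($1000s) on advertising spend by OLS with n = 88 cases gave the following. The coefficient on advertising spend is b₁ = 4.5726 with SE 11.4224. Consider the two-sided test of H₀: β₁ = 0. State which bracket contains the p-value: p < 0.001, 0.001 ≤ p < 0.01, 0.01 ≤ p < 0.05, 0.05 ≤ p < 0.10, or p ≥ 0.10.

p ≥ 0.10

t = 4.5726 / 11.4224 = 0.400.
df = n − 2 = 88 − 2 = 86.
Two-sided p = 2·P(T_{86} > |t|) ≈ 0.6899.
So p ≥ 0.10.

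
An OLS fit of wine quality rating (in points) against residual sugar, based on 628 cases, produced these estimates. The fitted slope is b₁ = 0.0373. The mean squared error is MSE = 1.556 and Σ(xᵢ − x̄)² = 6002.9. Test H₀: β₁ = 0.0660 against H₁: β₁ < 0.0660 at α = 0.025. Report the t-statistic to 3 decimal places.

t = -1.783

SE(b₁) = √(MSE/Sₓₓ) = √(1.556/6002.9) = 0.0160999.
t = (0.0373 − 0.0660) / 0.0160999 = -1.783.
df = n − 2 = 626.
One-sided p ≈ 0.0376, which is ≥ 0.025, so fail to reject H₀.
The data do not give significant evidence that the true slope on residual sugar is below 0.0660 points per unit.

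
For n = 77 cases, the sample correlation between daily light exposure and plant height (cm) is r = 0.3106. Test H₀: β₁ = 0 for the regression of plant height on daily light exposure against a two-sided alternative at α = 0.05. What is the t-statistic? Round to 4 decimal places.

t = r·√(n − 2)/√(1 − r²) = 0.3106·√75/√0.903528 = 2.8298.
df = n − 2 = 75.
Two-sided p ≈ 0.0060, which is < 0.05, so reject H₀.
There is evidence of a linear association between daily light exposure and plant height.

t = 2.8298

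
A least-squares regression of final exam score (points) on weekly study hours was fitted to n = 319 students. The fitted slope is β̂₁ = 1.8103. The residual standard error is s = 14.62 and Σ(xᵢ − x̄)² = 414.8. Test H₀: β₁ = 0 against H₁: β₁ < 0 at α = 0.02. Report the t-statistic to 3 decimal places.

SE(β̂₁) = s/√Sₓₓ = 14.62/√414.8 = 0.717841.
t = 1.8103 / 0.717841 = 2.522.
df = n − 2 = 317.
One-sided p ≈ 0.9939, which is ≥ 0.02, so fail to reject H₀.
The data do not give significant evidence that the true slope on weekly study hours is negative.

t = 2.522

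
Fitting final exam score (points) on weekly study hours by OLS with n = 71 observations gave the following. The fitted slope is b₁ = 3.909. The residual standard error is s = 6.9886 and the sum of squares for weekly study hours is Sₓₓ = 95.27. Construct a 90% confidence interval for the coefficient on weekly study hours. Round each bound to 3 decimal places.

SE(b₁) = s/√Sₓₓ = 6.9886/√95.27 = 0.715998.
df = n − 2 = 69.
t* = t_{0.05, 69} = 1.667239.
Margin = t* × SE = 1.667239 × 0.715998 = 1.19374.
CI: 3.909 ± 1.19374 → (2.715, 5.103).
With 90% confidence, each one-unit increase in weekly study hours is associated with a change of between 2.715 and 5.103 points in final exam score.

(2.715, 5.103)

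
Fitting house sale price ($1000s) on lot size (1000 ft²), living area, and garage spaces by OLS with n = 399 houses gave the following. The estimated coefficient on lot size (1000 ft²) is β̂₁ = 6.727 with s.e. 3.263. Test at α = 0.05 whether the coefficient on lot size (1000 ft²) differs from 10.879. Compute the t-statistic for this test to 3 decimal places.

H₀: β₁ = 10.879 vs H₁: β₁ ≠ 10.879.
t = (β̂₁ − β₁⁰)/SE = (6.727 − 10.879) / 3.263 = -1.272.
df = n − k − 1 = 399 − 3 − 1 = 395.
Two-sided p ≈ 0.2040, which is ≥ 0.05, so fail to reject H₀.
The data are consistent with a true slope of 10.879 $1000s per unit of lot size (1000 ft²), holding the other predictors fixed.

t = -1.272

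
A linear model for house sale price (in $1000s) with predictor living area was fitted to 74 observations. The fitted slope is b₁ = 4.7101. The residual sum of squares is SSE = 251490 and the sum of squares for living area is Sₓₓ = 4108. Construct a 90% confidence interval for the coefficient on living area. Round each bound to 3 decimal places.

MSE = SSE/(n − 2) = 251490/72 = 3492.92.
SE(b₁) = √(MSE/Sₓₓ) = √(3492.92/4108) = 0.922102.
df = n − 2 = 72.
t* = t_{0.05, 72} = 1.666294.
Margin = t* × SE = 1.666294 × 0.922102 = 1.53649.
CI: 4.7101 ± 1.53649 → (3.174, 6.247).
With 90% confidence, each one-unit increase in living area is associated with a change of between 3.174 and 6.247 $1000s in house sale price.

(3.174, 6.247)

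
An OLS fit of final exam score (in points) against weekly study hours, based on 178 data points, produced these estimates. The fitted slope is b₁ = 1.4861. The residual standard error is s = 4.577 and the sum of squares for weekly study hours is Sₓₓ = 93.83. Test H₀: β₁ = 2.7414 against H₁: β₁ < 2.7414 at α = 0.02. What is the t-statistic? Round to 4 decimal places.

SE(b₁) = s/√Sₓₓ = 4.577/√93.83 = 0.472509.
t = (1.4861 − 2.7414) / 0.472509 = -2.6567.
df = n − 2 = 176.
One-sided p ≈ 0.0043, which is < 0.02, so reject H₀.
There is evidence that the true slope on weekly study hours is below 2.7414 points per unit.

t = -2.6567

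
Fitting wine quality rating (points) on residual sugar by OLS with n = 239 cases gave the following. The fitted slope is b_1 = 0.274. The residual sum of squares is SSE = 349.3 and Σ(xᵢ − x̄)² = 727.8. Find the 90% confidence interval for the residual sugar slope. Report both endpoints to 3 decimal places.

MSE = SSE/(n − 2) = 349.3/237 = 1.47384.
SE(b_1) = √(MSE/Sₓₓ) = √(1.47384/727.8) = 0.0450007.
df = n − 2 = 237.
t* = t_{0.05, 237} = 1.651308.
Margin = t* × SE = 1.651308 × 0.0450007 = 0.07431.
CI: 0.274 ± 0.07431 → (0.200, 0.348).
With 90% confidence, each one-unit increase in residual sugar is associated with a change of between 0.200 and 0.348 points in wine quality rating.

(0.200, 0.348)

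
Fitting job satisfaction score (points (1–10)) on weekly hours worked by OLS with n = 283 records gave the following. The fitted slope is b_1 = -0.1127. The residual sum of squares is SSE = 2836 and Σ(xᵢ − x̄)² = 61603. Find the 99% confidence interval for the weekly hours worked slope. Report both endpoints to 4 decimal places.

MSE = SSE/(n − 2) = 2836/281 = 10.0925.
SE(b_1) = √(MSE/Sₓₓ) = √(10.0925/61603) = 0.0127997.
df = n − 2 = 281.
t* = t_{0.005, 281} = 2.593438.
Margin = t* × SE = 2.593438 × 0.0127997 = 0.033195.
CI: -0.1127 ± 0.033195 → (-0.1459, -0.0795).
With 99% confidence, each one-unit increase in weekly hours worked is associated with a change of between -0.1459 and -0.0795 points (1–10) in job satisfaction score.

(-0.1459, -0.0795)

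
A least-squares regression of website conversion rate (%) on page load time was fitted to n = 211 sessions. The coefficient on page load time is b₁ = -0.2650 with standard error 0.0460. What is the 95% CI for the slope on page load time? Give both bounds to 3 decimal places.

(-0.356, -0.174)

df = n − 2 = 211 − 2 = 209.
t* = t_{0.025, 209} = 1.971379.
Margin = t* × SE = 1.971379 × 0.0460 = 0.09068.
CI: -0.2650 ± 0.09068 → (-0.356, -0.174).
With 95% confidence, each one-unit increase in page load time is associated with a change of between -0.356 and -0.174 % in website conversion rate.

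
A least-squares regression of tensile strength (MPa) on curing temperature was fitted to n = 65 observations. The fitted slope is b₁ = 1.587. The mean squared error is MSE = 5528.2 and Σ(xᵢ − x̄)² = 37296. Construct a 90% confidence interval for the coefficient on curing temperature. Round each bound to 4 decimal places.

SE(b₁) = √(MSE/Sₓₓ) = √(5528.2/37296) = 0.385.
df = n − 2 = 63.
t* = t_{0.05, 63} = 1.669402.
Margin = t* × SE = 1.669402 × 0.385 = 0.642720.
CI: 1.587 ± 0.642720 → (0.9443, 2.2297).
With 90% confidence, each one-unit increase in curing temperature is associated with a change of between 0.9443 and 2.2297 MPa in tensile strength.

(0.9443, 2.2297)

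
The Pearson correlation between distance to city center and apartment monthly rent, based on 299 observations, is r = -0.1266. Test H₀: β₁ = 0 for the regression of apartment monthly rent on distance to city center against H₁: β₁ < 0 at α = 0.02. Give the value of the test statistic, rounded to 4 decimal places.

t = -2.1995

t = r·√(n − 2)/√(1 − r²) = -0.1266·√297/√0.983972 = -2.1995.
df = n − 2 = 297.
One-sided p ≈ 0.0143, which is < 0.02, so reject H₀.
There is evidence of a linear association between distance to city center and apartment monthly rent.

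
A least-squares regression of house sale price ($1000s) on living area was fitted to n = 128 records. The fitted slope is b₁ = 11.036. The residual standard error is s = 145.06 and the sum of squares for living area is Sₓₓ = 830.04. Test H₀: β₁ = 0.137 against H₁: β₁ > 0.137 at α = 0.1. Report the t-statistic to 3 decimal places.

SE(b₁) = s/√Sₓₓ = 145.06/√830.04 = 5.03498.
t = (11.036 − 0.137) / 5.03498 = 2.165.
df = n − 2 = 126.
One-sided p ≈ 0.0161, which is < 0.1, so reject H₀.
There is evidence that the true slope on living area exceeds 0.137 $1000s per unit.

t = 2.165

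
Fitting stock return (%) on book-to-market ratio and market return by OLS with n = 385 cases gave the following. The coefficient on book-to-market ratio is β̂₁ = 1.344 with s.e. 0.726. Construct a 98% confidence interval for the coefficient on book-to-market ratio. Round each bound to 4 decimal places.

df = n − k − 1 = 385 − 2 − 1 = 382.
t* = t_{0.01, 382} = 2.336149.
Margin = t* × SE = 2.336149 × 0.726 = 1.696044.
CI: 1.344 ± 1.696044 → (-0.3520, 3.0400).
With 98% confidence, each one-unit increase in book-to-market ratio is associated with a change of between -0.3520 and 3.0400 % in stock return, holding the other predictors fixed.

(-0.3520, 3.0400)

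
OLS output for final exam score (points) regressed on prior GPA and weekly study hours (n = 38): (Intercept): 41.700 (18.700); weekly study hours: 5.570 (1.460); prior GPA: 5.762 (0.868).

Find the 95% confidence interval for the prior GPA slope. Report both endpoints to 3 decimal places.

Read off: b = 5.762, SE = 0.868 for prior GPA.
df = n − k − 1 = 38 − 2 − 1 = 35.
t* = t_{0.025, 35} = 2.030108.
Margin = t* × SE = 2.030108 × 0.868 = 1.76213.
CI: 5.762 ± 1.76213 → (4.000, 7.524).

(4.000, 7.524)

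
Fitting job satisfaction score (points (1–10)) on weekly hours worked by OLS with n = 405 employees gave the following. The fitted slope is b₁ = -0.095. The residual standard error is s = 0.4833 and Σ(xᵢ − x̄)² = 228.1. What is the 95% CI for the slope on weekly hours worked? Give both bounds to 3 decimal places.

(-0.158, -0.032)

SE(b₁) = s/√Sₓₓ = 0.4833/√228.1 = 0.0320003.
df = n − 2 = 403.
t* = t_{0.025, 403} = 1.965868.
Margin = t* × SE = 1.965868 × 0.0320003 = 0.06291.
CI: -0.095 ± 0.06291 → (-0.158, -0.032).
With 95% confidence, each one-unit increase in weekly hours worked is associated with a change of between -0.158 and -0.032 points (1–10) in job satisfaction score.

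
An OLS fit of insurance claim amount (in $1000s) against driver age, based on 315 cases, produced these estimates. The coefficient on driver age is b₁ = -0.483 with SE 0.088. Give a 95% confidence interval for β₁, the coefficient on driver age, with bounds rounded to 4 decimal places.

df = n − 2 = 315 − 2 = 313.
t* = t_{0.025, 313} = 1.967572.
Margin = t* × SE = 1.967572 × 0.088 = 0.173146.
CI: -0.483 ± 0.173146 → (-0.6561, -0.3099).
With 95% confidence, each one-unit increase in driver age is associated with a change of between -0.6561 and -0.3099 $1000s in insurance claim amount.

(-0.6561, -0.3099)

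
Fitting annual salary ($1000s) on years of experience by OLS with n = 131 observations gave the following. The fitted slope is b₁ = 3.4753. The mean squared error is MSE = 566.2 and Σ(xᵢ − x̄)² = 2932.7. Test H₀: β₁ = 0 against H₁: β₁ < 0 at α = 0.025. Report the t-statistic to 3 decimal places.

SE(b₁) = √(MSE/Sₓₓ) = √(566.2/2932.7) = 0.439391.
t = 3.4753 / 0.439391 = 7.909.
df = n − 2 = 129.
One-sided p ≈ 1.0000, which is ≥ 0.025, so fail to reject H₀.
The data do not give significant evidence that the true slope on years of experience is negative.

t = 7.909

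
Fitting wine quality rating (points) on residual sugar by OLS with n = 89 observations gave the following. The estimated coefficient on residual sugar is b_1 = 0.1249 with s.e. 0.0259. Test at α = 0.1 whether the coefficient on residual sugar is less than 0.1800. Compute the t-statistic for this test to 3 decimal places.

t = -2.127

H₀: β₁ = 0.1800 vs H₁: β₁ < 0.1800.
t = (b_1 − β₁⁰)/SE = (0.1249 − 0.1800) / 0.0259 = -2.127.
df = n − 2 = 89 − 2 = 87.
One-sided p ≈ 0.0181, which is < 0.1, so reject H₀.
There is evidence that the true slope on residual sugar is below 0.1800 points per unit.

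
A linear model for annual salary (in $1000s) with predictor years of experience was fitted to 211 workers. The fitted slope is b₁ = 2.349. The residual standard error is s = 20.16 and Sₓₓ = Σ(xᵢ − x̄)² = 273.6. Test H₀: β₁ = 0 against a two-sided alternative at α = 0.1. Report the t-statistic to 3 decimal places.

t = 1.927

SE(b₁) = s/√Sₓₓ = 20.16/√273.6 = 1.2188.
t = 2.349 / 1.2188 = 1.927.
df = n − 2 = 209.
Two-sided p ≈ 0.0553, which is < 0.1, so reject H₀.
There is evidence that years of experience is associated with annual salary.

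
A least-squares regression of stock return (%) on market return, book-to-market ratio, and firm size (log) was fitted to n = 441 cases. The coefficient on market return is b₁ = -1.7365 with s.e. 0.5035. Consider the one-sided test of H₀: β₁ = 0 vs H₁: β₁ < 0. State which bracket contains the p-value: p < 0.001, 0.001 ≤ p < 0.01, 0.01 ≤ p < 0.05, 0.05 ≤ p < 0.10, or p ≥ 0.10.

t = -1.7365 / 0.5035 = -3.449.
df = n − k − 1 = 441 − 3 − 1 = 437.
One-sided p = P(T_{437} < t) ≈ 0.0003.
So p < 0.001.

p < 0.001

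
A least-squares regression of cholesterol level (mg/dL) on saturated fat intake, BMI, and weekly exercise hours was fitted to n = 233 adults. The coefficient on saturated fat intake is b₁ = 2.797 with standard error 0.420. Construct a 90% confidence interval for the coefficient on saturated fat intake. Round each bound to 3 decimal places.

df = n − k − 1 = 233 − 3 − 1 = 229.
t* = t_{0.05, 229} = 1.651535.
Margin = t* × SE = 1.651535 × 0.420 = 0.69364.
CI: 2.797 ± 0.69364 → (2.103, 3.491).
With 90% confidence, each one-unit increase in saturated fat intake is associated with a change of between 2.103 and 3.491 mg/dL in cholesterol level, holding the other predictors fixed.

(2.103, 3.491)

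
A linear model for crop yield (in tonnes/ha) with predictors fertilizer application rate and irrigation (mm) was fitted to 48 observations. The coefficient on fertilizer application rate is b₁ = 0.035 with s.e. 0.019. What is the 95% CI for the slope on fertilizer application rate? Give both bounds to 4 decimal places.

df = n − k − 1 = 48 − 2 − 1 = 45.
t* = t_{0.025, 45} = 2.014103.
Margin = t* × SE = 2.014103 × 0.019 = 0.038268.
CI: 0.035 ± 0.038268 → (-0.0033, 0.0733).
With 95% confidence, each one-unit increase in fertilizer application rate is associated with a change of between -0.0033 and 0.0733 tonnes/ha in crop yield, holding the other predictors fixed.

(-0.0033, 0.0733)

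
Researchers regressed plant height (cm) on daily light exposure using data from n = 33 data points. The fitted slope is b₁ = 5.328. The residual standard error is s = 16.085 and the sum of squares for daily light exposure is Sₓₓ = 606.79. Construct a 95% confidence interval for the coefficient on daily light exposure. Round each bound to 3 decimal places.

(3.996, 6.660)

SE(b₁) = s/√Sₓₓ = 16.085/√606.79 = 0.652983.
df = n − 2 = 31.
t* = t_{0.025, 31} = 2.039513.
Margin = t* × SE = 2.039513 × 0.652983 = 1.33177.
CI: 5.328 ± 1.33177 → (3.996, 6.660).
With 95% confidence, each one-unit increase in daily light exposure is associated with a change of between 3.996 and 6.660 cm in plant height.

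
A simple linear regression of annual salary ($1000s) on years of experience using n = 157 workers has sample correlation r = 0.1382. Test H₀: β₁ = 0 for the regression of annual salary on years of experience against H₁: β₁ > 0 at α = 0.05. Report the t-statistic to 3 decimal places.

t = 1.737

t = r·√(n − 2)/√(1 − r²) = 0.1382·√155/√0.980901 = 1.737.
df = n − 2 = 155.
One-sided p ≈ 0.0422, which is < 0.05, so reject H₀.
There is evidence of a linear association between years of experience and annual salary.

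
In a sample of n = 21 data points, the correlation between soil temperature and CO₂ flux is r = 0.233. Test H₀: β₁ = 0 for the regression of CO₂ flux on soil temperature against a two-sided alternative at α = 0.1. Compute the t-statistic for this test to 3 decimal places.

t = r·√(n − 2)/√(1 − r²) = 0.233·√19/√0.945711 = 1.044.
df = n − 2 = 19.
Two-sided p ≈ 0.3094, which is ≥ 0.1, so fail to reject H₀.
The data do not give significant evidence of a linear association between soil temperature and CO₂ flux.

t = 1.044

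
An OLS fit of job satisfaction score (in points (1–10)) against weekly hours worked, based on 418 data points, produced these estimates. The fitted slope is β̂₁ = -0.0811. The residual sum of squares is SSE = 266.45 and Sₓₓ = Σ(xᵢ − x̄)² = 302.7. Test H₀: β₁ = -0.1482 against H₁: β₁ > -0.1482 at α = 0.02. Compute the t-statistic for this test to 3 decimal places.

MSE = SSE/(n − 2) = 266.45/416 = 0.640505.
SE(β̂₁) = √(MSE/Sₓₓ) = √(0.640505/302.7) = 0.0459997.
t = (-0.0811 − (-0.1482)) / 0.0459997 = 1.459.
df = n − 2 = 416.
One-sided p ≈ 0.0727, which is ≥ 0.02, so fail to reject H₀.
The data do not give significant evidence that the true slope on weekly hours worked exceeds -0.1482 points (1–10) per unit.

t = 1.459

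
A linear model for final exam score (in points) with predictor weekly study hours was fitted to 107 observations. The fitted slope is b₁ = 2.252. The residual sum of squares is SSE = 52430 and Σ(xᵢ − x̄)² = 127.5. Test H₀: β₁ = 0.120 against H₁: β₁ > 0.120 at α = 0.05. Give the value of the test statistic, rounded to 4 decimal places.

t = 1.0773

MSE = SSE/(n − 2) = 52430/105 = 499.333.
SE(b₁) = √(MSE/Sₓₓ) = √(499.333/127.5) = 1.97897.
t = (2.252 − 0.120) / 1.97897 = 1.0773.
df = n − 2 = 105.
One-sided p ≈ 0.1419, which is ≥ 0.05, so fail to reject H₀.
The data do not give significant evidence that the true slope on weekly study hours exceeds 0.120 points per unit.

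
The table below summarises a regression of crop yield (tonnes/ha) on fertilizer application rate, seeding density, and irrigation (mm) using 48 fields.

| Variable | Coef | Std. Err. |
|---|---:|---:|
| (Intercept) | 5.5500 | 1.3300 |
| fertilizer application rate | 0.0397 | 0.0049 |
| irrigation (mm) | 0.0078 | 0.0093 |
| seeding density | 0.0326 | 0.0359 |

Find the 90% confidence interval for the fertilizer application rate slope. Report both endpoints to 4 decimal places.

(0.0315, 0.0479)

Read off: b = 0.0397, SE = 0.0049 for fertilizer application rate.
df = n − k − 1 = 48 − 3 − 1 = 44.
t* = t_{0.05, 44} = 1.68023.
Margin = t* × SE = 1.68023 × 0.0049 = 0.008233.
CI: 0.0397 ± 0.008233 → (0.0315, 0.0479).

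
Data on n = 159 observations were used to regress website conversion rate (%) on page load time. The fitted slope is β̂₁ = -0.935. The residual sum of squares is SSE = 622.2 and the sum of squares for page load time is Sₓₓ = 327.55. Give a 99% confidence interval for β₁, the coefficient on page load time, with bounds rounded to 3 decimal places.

MSE = SSE/(n − 2) = 622.2/157 = 3.96306.
SE(β̂₁) = √(MSE/Sₓₓ) = √(3.96306/327.55) = 0.109996.
df = n − 2 = 157.
t* = t_{0.005, 157} = 2.607506.
Margin = t* × SE = 2.607506 × 0.109996 = 0.28681.
CI: -0.935 ± 0.28681 → (-1.222, -0.648).
With 99% confidence, each one-unit increase in page load time is associated with a change of between -1.222 and -0.648 % in website conversion rate.

(-1.222, -0.648)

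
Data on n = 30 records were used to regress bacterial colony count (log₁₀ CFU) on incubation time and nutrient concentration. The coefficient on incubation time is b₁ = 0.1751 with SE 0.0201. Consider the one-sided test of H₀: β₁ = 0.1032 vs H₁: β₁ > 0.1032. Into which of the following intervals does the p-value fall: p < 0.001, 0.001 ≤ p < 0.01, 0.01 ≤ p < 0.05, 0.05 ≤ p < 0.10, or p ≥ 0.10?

t = (0.1751 − 0.1032) / 0.0201 = 3.577.
df = n − k − 1 = 30 − 2 − 1 = 27.
One-sided p = P(T_{27} > t) ≈ 0.0007.
So p < 0.001.

p < 0.001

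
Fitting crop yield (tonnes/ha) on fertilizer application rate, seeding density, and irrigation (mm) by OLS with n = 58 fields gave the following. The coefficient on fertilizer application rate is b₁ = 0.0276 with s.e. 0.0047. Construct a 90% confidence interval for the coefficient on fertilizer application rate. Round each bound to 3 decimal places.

(0.020, 0.035)

df = n − k − 1 = 58 − 3 − 1 = 54.
t* = t_{0.05, 54} = 1.673565.
Margin = t* × SE = 1.673565 × 0.0047 = 0.00787.
CI: 0.0276 ± 0.00787 → (0.020, 0.035).
With 90% confidence, each one-unit increase in fertilizer application rate is associated with a change of between 0.020 and 0.035 tonnes/ha in crop yield, holding the other predictors fixed.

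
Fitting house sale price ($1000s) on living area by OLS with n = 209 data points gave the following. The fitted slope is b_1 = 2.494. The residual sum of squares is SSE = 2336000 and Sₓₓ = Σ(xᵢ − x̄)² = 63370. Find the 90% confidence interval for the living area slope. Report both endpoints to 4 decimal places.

(1.7968, 3.1912)

MSE = SSE/(n − 2) = 2336000/207 = 11285.
SE(b_1) = √(MSE/Sₓₓ) = √(11285/63370) = 0.421997.
df = n − 2 = 207.
t* = t_{0.05, 207} = 1.652248.
Margin = t* × SE = 1.652248 × 0.421997 = 0.697244.
CI: 2.494 ± 0.697244 → (1.7968, 3.1912).
With 90% confidence, each one-unit increase in living area is associated with a change of between 1.7968 and 3.1912 $1000s in house sale price.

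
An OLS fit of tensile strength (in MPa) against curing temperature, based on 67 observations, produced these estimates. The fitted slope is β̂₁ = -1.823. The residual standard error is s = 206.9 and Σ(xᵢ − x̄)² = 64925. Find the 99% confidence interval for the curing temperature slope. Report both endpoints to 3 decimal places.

(-3.978, 0.332)

SE(β̂₁) = s/√Sₓₓ = 206.9/√64925 = 0.811997.
df = n − 2 = 65.
t* = t_{0.005, 65} = 2.653604.
Margin = t* × SE = 2.653604 × 0.811997 = 2.15472.
CI: -1.823 ± 2.15472 → (-3.978, 0.332).
With 99% confidence, each one-unit increase in curing temperature is associated with a change of between -3.978 and 0.332 MPa in tensile strength.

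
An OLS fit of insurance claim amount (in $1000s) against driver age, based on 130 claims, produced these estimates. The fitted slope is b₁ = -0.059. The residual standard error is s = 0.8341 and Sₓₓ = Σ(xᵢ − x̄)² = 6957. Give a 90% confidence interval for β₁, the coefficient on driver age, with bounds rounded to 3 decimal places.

SE(b₁) = s/√Sₓₓ = 0.8341/√6957 = 0.0100002.
df = n − 2 = 128.
t* = t_{0.05, 128} = 1.656845.
Margin = t* × SE = 1.656845 × 0.0100002 = 0.01657.
CI: -0.059 ± 0.01657 → (-0.076, -0.042).
With 90% confidence, each one-unit increase in driver age is associated with a change of between -0.076 and -0.042 $1000s in insurance claim amount.

(-0.076, -0.042)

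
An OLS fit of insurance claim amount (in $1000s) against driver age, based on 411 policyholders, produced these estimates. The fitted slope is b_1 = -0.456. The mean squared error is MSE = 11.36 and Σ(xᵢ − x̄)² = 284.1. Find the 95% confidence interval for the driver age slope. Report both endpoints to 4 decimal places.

SE(b_1) = √(MSE/Sₓₓ) = √(11.36/284.1) = 0.199965.
df = n − 2 = 409.
t* = t_{0.025, 409} = 1.965781.
Margin = t* × SE = 1.965781 × 0.199965 = 0.393087.
CI: -0.456 ± 0.393087 → (-0.8491, -0.0629).
With 95% confidence, each one-unit increase in driver age is associated with a change of between -0.8491 and -0.0629 $1000s in insurance claim amount.

(-0.8491, -0.0629)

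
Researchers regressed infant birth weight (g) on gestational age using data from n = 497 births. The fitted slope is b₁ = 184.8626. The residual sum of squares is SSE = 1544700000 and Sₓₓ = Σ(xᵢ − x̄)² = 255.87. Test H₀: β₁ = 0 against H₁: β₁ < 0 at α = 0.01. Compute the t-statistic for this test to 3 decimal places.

t = 1.674

MSE = SSE/(n − 2) = 1544700000/495 = 3.12061e+06.
SE(b₁) = √(MSE/Sₓₓ) = √(3.12061e+06/255.87) = 110.436.
t = 184.8626 / 110.436 = 1.674.
df = n − 2 = 495.
One-sided p ≈ 0.9526, which is ≥ 0.01, so fail to reject H₀.
The data do not give significant evidence that the true slope on gestational age is negative.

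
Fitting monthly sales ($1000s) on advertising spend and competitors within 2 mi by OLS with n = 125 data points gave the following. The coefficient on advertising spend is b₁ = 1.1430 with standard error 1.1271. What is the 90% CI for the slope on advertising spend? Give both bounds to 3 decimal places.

df = n − k − 1 = 125 − 2 − 1 = 122.
t* = t_{0.05, 122} = 1.657439.
Margin = t* × SE = 1.657439 × 1.1271 = 1.86810.
CI: 1.1430 ± 1.86810 → (-0.725, 3.011).
With 90% confidence, each one-unit increase in advertising spend is associated with a change of between -0.725 and 3.011 $1000s in monthly sales, holding the other predictors fixed.

(-0.725, 3.011)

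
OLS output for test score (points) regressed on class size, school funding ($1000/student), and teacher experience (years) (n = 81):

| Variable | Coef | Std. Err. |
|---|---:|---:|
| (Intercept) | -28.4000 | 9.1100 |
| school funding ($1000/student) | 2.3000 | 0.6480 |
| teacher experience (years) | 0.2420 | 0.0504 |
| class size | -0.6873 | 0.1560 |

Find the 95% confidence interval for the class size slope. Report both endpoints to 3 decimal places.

(-0.998, -0.377)

Read off: b = -0.6873, SE = 0.1560 for class size.
df = n − k − 1 = 81 − 3 − 1 = 77.
t* = t_{0.025, 77} = 1.991254.
Margin = t* × SE = 1.991254 × 0.1560 = 0.31064.
CI: -0.6873 ± 0.31064 → (-0.998, -0.377).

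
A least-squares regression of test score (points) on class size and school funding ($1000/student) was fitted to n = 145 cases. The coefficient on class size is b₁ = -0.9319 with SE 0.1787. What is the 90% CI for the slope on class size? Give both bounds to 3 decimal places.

(-1.228, -0.636)

df = n − k − 1 = 145 − 2 − 1 = 142.
t* = t_{0.05, 142} = 1.655655.
Margin = t* × SE = 1.655655 × 0.1787 = 0.29587.
CI: -0.9319 ± 0.29587 → (-1.228, -0.636).
With 90% confidence, each one-unit increase in class size is associated with a change of between -1.228 and -0.636 points in test score, holding the other predictors fixed.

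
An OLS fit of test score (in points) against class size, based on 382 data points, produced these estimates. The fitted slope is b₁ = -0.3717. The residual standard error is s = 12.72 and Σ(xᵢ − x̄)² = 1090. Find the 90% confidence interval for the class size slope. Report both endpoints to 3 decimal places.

SE(b₁) = s/√Sₓₓ = 12.72/√1090 = 0.385278.
df = n − 2 = 380.
t* = t_{0.05, 380} = 1.648873.
Margin = t* × SE = 1.648873 × 0.385278 = 0.63527.
CI: -0.3717 ± 0.63527 → (-1.007, 0.264).
With 90% confidence, each one-unit increase in class size is associated with a change of between -1.007 and 0.264 points in test score.

(-1.007, 0.264)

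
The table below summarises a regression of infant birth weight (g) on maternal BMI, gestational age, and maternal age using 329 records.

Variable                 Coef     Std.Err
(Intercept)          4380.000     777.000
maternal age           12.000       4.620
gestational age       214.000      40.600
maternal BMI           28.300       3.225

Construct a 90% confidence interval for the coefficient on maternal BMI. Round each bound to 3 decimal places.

Read off: b = 28.300, SE = 3.225 for maternal BMI.
df = n − k − 1 = 329 − 3 − 1 = 325.
t* = t_{0.05, 325} = 1.649556.
Margin = t* × SE = 1.649556 × 3.225 = 5.31982.
CI: 28.300 ± 5.31982 → (22.980, 33.620).

(22.980, 33.620)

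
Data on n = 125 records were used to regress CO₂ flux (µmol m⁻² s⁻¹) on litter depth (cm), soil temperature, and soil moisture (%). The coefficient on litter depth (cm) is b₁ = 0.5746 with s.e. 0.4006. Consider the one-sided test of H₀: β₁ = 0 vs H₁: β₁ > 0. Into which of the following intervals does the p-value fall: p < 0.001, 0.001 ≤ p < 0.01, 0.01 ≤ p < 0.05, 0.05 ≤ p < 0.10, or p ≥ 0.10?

t = 0.5746 / 0.4006 = 1.434.
df = n − k − 1 = 125 − 3 − 1 = 121.
One-sided p = P(T_{121} > t) ≈ 0.0770.
So 0.05 ≤ p < 0.10.

0.05 ≤ p < 0.10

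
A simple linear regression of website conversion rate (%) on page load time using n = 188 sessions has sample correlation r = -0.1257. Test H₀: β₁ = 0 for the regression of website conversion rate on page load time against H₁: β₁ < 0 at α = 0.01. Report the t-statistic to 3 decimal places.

t = -1.728

t = r·√(n − 2)/√(1 − r²) = -0.1257·√186/√0.9842 = -1.728.
df = n − 2 = 186.
One-sided p ≈ 0.0428, which is ≥ 0.01, so fail to reject H₀.
The data do not give significant evidence of a linear association between page load time and website conversion rate.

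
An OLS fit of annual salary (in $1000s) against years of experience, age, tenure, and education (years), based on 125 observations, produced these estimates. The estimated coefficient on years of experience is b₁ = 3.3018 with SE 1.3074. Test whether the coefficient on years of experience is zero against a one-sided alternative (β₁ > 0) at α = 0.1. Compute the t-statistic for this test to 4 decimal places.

t = 2.5255

H₀: β₁ = 0 vs H₁: β₁ > 0.
t = (b₁ − β₁⁰)/SE = 3.3018 / 1.3074 = 2.5255.
df = n − k − 1 = 125 − 4 − 1 = 120.
One-sided p ≈ 0.0064, which is < 0.1, so reject H₀.
There is evidence that the true slope on years of experience is positive, holding the other predictors fixed.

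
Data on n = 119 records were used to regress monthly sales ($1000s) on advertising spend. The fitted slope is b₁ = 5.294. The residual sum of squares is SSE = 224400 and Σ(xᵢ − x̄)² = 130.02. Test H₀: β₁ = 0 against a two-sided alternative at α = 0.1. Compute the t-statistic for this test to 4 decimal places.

t = 1.3784

MSE = SSE/(n − 2) = 224400/117 = 1917.95.
SE(b₁) = √(MSE/Sₓₓ) = √(1917.95/130.02) = 3.84073.
t = 5.294 / 3.84073 = 1.3784.
df = n − 2 = 117.
Two-sided p ≈ 0.1707, which is ≥ 0.1, so fail to reject H₀.
The data do not give significant evidence of an association between advertising spend and monthly sales.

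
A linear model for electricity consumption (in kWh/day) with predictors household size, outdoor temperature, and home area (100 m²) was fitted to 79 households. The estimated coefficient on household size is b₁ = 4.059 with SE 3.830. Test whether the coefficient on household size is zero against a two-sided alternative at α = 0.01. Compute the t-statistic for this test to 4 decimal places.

H₀: β₁ = 0 vs H₁: β₁ ≠ 0.
t = (b₁ − β₁⁰)/SE = 4.059 / 3.830 = 1.0598.
df = n − k − 1 = 79 − 3 − 1 = 75.
Two-sided p ≈ 0.2926, which is ≥ 0.01, so fail to reject H₀.
The data do not give significant evidence of an association between household size and electricity consumption, after adjusting for the other predictors.

t = 1.0598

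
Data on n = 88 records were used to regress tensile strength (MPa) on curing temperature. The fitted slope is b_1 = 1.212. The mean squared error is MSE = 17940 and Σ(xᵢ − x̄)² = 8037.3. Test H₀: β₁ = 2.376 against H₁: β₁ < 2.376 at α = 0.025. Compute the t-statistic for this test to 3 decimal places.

SE(b_1) = √(MSE/Sₓₓ) = √(17940/8037.3) = 1.49402.
t = (1.212 − 2.376) / 1.49402 = -0.779.
df = n − 2 = 86.
One-sided p ≈ 0.2190, which is ≥ 0.025, so fail to reject H₀.
The data do not give significant evidence that the true slope on curing temperature is below 2.376 MPa per unit.

t = -0.779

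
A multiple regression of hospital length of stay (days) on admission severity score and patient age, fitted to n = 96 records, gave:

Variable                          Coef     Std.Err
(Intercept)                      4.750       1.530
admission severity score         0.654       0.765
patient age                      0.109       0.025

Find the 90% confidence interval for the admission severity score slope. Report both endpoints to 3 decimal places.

(-0.617, 1.925)

Read off: b = 0.654, SE = 0.765 for admission severity score.
df = n − k − 1 = 96 − 2 − 1 = 93.
t* = t_{0.05, 93} = 1.661404.
Margin = t* × SE = 1.661404 × 0.765 = 1.27097.
CI: 0.654 ± 1.27097 → (-0.617, 1.925).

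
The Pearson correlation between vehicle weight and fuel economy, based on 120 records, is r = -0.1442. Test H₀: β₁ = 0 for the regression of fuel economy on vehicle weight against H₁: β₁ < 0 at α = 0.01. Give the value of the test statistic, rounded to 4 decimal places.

t = -1.5830

t = r·√(n − 2)/√(1 − r²) = -0.1442·√118/√0.979206 = -1.5830.
df = n − 2 = 118.
One-sided p ≈ 0.0581, which is ≥ 0.01, so fail to reject H₀.
The data do not give significant evidence of a linear association between vehicle weight and fuel economy.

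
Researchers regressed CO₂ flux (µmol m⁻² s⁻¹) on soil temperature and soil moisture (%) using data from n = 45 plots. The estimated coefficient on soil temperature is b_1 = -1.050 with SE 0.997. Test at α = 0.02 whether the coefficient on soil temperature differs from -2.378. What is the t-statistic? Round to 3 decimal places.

t = 1.332

H₀: β₁ = -2.378 vs H₁: β₁ ≠ -2.378.
t = (b_1 − β₁⁰)/SE = (-1.050 − (-2.378)) / 0.997 = 1.332.
df = n − k − 1 = 45 − 2 − 1 = 42.
Two-sided p ≈ 0.1900, which is ≥ 0.02, so fail to reject H₀.
The data are consistent with a true slope of -2.378 µmol m⁻² s⁻¹ per unit of soil temperature, holding the other predictors fixed.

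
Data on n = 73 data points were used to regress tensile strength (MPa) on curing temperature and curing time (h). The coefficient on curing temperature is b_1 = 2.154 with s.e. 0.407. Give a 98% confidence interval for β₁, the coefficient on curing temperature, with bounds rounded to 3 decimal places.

(1.185, 3.123)

df = n − k − 1 = 73 − 2 − 1 = 70.
t* = t_{0.01, 70} = 2.380807.
Margin = t* × SE = 2.380807 × 0.407 = 0.96899.
CI: 2.154 ± 0.96899 → (1.185, 3.123).
With 98% confidence, each one-unit increase in curing temperature is associated with a change of between 1.185 and 3.123 MPa in tensile strength, holding the other predictors fixed.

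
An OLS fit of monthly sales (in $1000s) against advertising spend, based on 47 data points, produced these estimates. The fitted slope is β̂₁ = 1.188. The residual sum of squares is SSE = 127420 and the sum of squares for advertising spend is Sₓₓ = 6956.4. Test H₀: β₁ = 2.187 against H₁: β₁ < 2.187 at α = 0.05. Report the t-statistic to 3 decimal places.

t = -1.566

MSE = SSE/(n − 2) = 127420/45 = 2831.56.
SE(β̂₁) = √(MSE/Sₓₓ) = √(2831.56/6956.4) = 0.637999.
t = (1.188 − 2.187) / 0.637999 = -1.566.
df = n − 2 = 45.
One-sided p ≈ 0.0622, which is ≥ 0.05, so fail to reject H₀.
The data do not give significant evidence that the true slope on advertising spend is below 2.187 $1000s per unit.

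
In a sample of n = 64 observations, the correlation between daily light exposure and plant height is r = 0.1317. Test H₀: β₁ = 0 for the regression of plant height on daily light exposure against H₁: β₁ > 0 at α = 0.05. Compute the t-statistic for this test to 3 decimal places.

t = r·√(n − 2)/√(1 − r²) = 0.1317·√62/√0.982655 = 1.046.
df = n − 2 = 62.
One-sided p ≈ 0.1498, which is ≥ 0.05, so fail to reject H₀.
The data do not give significant evidence of a linear association between daily light exposure and plant height.

t = 1.046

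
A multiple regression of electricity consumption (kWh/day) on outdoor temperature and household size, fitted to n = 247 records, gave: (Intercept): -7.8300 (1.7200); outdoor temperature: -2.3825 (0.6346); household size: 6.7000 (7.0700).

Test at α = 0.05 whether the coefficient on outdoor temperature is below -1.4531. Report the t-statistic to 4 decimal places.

t = -1.4645

Read off: b = -2.3825, SE = 0.6346 for outdoor temperature.
H₀: β₁ = -1.4531 vs H₁: β₁ < -1.4531.
t = (-2.3825 − (-1.4531)) / 0.6346 = -1.4645.
df = n − k − 1 = 247 − 2 − 1 = 244.
One-sided p ≈ 0.0722, which is ≥ 0.05, so fail to reject H₀.
The data do not give significant evidence that the true slope on outdoor temperature is below -1.4531 kWh/day per unit, holding the other predictors fixed.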